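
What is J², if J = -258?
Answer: 66564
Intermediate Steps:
J² = (-258)² = 66564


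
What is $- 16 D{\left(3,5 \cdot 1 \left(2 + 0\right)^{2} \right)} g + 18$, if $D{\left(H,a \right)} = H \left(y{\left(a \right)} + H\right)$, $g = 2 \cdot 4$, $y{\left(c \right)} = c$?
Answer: $-8814$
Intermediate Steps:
$g = 8$
$D{\left(H,a \right)} = H \left(H + a\right)$ ($D{\left(H,a \right)} = H \left(a + H\right) = H \left(H + a\right)$)
$- 16 D{\left(3,5 \cdot 1 \left(2 + 0\right)^{2} \right)} g + 18 = - 16 \cdot 3 \left(3 + 5 \cdot 1 \left(2 + 0\right)^{2}\right) 8 + 18 = - 16 \cdot 3 \left(3 + 5 \cdot 2^{2}\right) 8 + 18 = - 16 \cdot 3 \left(3 + 5 \cdot 4\right) 8 + 18 = - 16 \cdot 3 \left(3 + 20\right) 8 + 18 = - 16 \cdot 3 \cdot 23 \cdot 8 + 18 = - 16 \cdot 69 \cdot 8 + 18 = \left(-16\right) 552 + 18 = -8832 + 18 = -8814$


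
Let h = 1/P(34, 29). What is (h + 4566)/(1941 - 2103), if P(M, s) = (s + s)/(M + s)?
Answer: -88297/3132 ≈ -28.192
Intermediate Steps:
P(M, s) = 2*s/(M + s) (P(M, s) = (2*s)/(M + s) = 2*s/(M + s))
h = 63/58 (h = 1/(2*29/(34 + 29)) = 1/(2*29/63) = 1/(2*29*(1/63)) = 1/(58/63) = 63/58 ≈ 1.0862)
(h + 4566)/(1941 - 2103) = (63/58 + 4566)/(1941 - 2103) = (264891/58)/(-162) = (264891/58)*(-1/162) = -88297/3132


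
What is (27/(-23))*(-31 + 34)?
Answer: -81/23 ≈ -3.5217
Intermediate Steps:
(27/(-23))*(-31 + 34) = (27*(-1/23))*3 = -27/23*3 = -81/23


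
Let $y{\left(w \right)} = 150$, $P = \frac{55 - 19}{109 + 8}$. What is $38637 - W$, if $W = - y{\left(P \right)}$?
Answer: $38787$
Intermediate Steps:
$P = \frac{4}{13}$ ($P = \frac{36}{117} = 36 \cdot \frac{1}{117} = \frac{4}{13} \approx 0.30769$)
$W = -150$ ($W = \left(-1\right) 150 = -150$)
$38637 - W = 38637 - -150 = 38637 + 150 = 38787$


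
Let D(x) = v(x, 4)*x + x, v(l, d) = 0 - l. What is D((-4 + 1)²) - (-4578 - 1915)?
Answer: 6421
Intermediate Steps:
v(l, d) = -l
D(x) = x - x² (D(x) = (-x)*x + x = -x² + x = x - x²)
D((-4 + 1)²) - (-4578 - 1915) = (-4 + 1)²*(1 - (-4 + 1)²) - (-4578 - 1915) = (-3)²*(1 - 1*(-3)²) - 1*(-6493) = 9*(1 - 1*9) + 6493 = 9*(1 - 9) + 6493 = 9*(-8) + 6493 = -72 + 6493 = 6421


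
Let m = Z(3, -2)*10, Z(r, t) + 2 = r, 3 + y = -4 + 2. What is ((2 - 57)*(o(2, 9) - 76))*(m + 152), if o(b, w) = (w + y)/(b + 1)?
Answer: 665280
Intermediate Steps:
y = -5 (y = -3 + (-4 + 2) = -3 - 2 = -5)
Z(r, t) = -2 + r
o(b, w) = (-5 + w)/(1 + b) (o(b, w) = (w - 5)/(b + 1) = (-5 + w)/(1 + b))
m = 10 (m = (-2 + 3)*10 = 1*10 = 10)
((2 - 57)*(o(2, 9) - 76))*(m + 152) = ((2 - 57)*((-5 + 9)/(1 + 2) - 76))*(10 + 152) = -55*(4/3 - 76)*162 = -55*(-224/3)*162 = (12320/3)*162 = 665280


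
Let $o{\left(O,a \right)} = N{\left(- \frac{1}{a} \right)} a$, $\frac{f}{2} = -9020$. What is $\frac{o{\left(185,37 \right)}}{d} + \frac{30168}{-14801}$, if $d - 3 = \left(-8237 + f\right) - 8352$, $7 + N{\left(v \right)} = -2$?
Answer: $- \frac{346556145}{170833142} \approx -2.0286$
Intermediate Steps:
$N{\left(v \right)} = -9$ ($N{\left(v \right)} = -7 - 2 = -9$)
$f = -18040$ ($f = 2 \left(-9020\right) = -18040$)
$d = -34626$ ($d = 3 - 34629 = -34626$)
$o{\left(O,a \right)} = - 9 a$
$\frac{o{\left(185,37 \right)}}{d} + \frac{30168}{-14801} = \frac{\left(-9\right) 37}{-34626} + \frac{30168}{-14801} = \left(-333\right) \left(- \frac{1}{34626}\right) + 30168 \left(- \frac{1}{14801}\right) = \frac{111}{11542} - \frac{30168}{14801} = - \frac{346556145}{170833142}$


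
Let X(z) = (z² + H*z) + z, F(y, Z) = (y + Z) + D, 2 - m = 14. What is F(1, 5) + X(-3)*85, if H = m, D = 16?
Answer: 3592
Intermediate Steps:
m = -12 (m = 2 - 1*14 = 2 - 14 = -12)
H = -12
F(y, Z) = 16 + Z + y (F(y, Z) = (y + Z) + 16 = (Z + y) + 16 = 16 + Z + y)
X(z) = z² - 11*z (X(z) = (z² - 12*z) + z = z² - 11*z)
F(1, 5) + X(-3)*85 = (16 + 5 + 1) - 3*(-11 - 3)*85 = 22 - 3*(-14)*85 = 22 + 42*85 = 22 + 3570 = 3592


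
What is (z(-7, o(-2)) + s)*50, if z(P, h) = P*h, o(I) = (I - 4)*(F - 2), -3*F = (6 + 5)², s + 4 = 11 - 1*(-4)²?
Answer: -89350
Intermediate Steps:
s = -9 (s = -4 + (11 - 1*(-4)²) = -4 + (11 - 1*16) = -4 + (11 - 16) = -4 - 5 = -9)
F = -121/3 (F = -(6 + 5)²/3 = -⅓*11² = -⅓*121 = -121/3 ≈ -40.333)
o(I) = 508/3 - 127*I/3 (o(I) = (I - 4)*(-121/3 - 2) = (-4 + I)*(-127/3) = 508/3 - 127*I/3)
(z(-7, o(-2)) + s)*50 = (-7*(508/3 - 127/3*(-2)) - 9)*50 = (-7*(508/3 + 254/3) - 9)*50 = (-7*254 - 9)*50 = (-1778 - 9)*50 = -1787*50 = -89350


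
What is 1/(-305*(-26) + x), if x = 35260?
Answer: 1/43190 ≈ 2.3153e-5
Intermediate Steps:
1/(-305*(-26) + x) = 1/(-305*(-26) + 35260) = 1/(7930 + 35260) = 1/43190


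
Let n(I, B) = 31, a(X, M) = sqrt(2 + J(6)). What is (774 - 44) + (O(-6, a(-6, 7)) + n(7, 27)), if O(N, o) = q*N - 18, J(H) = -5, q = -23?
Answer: 881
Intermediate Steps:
a(X, M) = I*sqrt(3) (a(X, M) = sqrt(2 - 5) = sqrt(-3) = I*sqrt(3))
O(N, o) = -18 - 23*N (O(N, o) = -23*N - 18 = -18 - 23*N)
(774 - 44) + (O(-6, a(-6, 7)) + n(7, 27)) = (774 - 44) + ((-18 - 23*(-6)) + 31) = 730 + ((-18 + 138) + 31) = 730 + (120 + 31) = 730 + 151 = 881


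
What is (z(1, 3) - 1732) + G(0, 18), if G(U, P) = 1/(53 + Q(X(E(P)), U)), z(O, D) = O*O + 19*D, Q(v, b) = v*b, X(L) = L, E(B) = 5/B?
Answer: -88721/53 ≈ -1674.0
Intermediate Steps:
Q(v, b) = b*v
z(O, D) = O² + 19*D
G(U, P) = 1/(53 + 5*U/P) (G(U, P) = 1/(53 + U*(5/P)) = 1/(53 + 5*U/P))
(z(1, 3) - 1732) + G(0, 18) = ((1² + 19*3) - 1732) + 18/(5*0 + 53*18) = ((1 + 57) - 1732) + 18/(0 + 954) = (58 - 1732) + 18/954 = -1674 + 18*(1/954) = -1674 + 1/53 = -88721/53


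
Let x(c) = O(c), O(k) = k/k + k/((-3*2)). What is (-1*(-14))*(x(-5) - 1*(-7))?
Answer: 371/3 ≈ 123.67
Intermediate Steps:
O(k) = 1 - k/6 (O(k) = 1 + k/(-6) = 1 + k*(-⅙) = 1 - k/6)
x(c) = 1 - c/6
(-1*(-14))*(x(-5) - 1*(-7)) = (-1*(-14))*((1 - ⅙*(-5)) - 1*(-7)) = 14*((1 + ⅚) + 7) = 14*(11/6 + 7) = 14*(53/6) = 371/3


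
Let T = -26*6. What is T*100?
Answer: -15600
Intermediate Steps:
T = -156
T*100 = -156*100 = -15600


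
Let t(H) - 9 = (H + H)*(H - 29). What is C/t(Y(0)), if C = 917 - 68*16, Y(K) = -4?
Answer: -57/91 ≈ -0.62637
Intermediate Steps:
t(H) = 9 + 2*H*(-29 + H) (t(H) = 9 + (H + H)*(H - 29) = 9 + (2*H)*(-29 + H) = 9 + 2*H*(-29 + H))
C = -171 (C = 917 - 1*1088 = 917 - 1088 = -171)
C/t(Y(0)) = -171/(9 - 58*(-4) + 2*(-4)²) = -171/(9 + 232 + 2*16) = -171/(9 + 232 + 32) = -171/273 = -171*1/273 = -57/91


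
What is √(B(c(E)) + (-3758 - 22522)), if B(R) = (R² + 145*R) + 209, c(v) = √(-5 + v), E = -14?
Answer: √(-26090 + 145*I*√19) ≈ 1.956 + 161.54*I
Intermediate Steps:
B(R) = 209 + R² + 145*R
√(B(c(E)) + (-3758 - 22522)) = √((209 + (√(-5 - 14))² + 145*√(-5 - 14)) + (-3758 - 22522)) = √((209 + (√(-19))² + 145*√(-19)) - 26280) = √((209 + (I*√19)² + 145*(I*√19)) - 26280) = √((209 - 19 + 145*I*√19) - 26280) = √((190 + 145*I*√19) - 26280) = √(-26090 + 145*I*√19)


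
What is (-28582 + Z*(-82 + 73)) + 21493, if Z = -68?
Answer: -6477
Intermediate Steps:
(-28582 + Z*(-82 + 73)) + 21493 = (-28582 - 68*(-82 + 73)) + 21493 = (-28582 - 68*(-9)) + 21493 = (-28582 + 612) + 21493 = -27970 + 21493 = -6477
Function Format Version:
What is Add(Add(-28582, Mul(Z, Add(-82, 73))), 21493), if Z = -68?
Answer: -6477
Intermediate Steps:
Add(Add(-28582, Mul(Z, Add(-82, 73))), 21493) = Add(Add(-28582, Mul(-68, Add(-82, 73))), 21493) = Add(Add(-28582, Mul(-68, -9)), 21493) = Add(Add(-28582, 612), 21493) = Add(-27970, 21493) = -6477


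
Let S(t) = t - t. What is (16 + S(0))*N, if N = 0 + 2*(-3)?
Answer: -96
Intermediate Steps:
S(t) = 0
N = -6 (N = 0 - 6 = -6)
(16 + S(0))*N = (16 + 0)*(-6) = 16*(-6) = -96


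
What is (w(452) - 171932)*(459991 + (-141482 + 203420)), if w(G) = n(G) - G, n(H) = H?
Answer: -89736296828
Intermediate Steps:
w(G) = 0 (w(G) = G - G = 0)
(w(452) - 171932)*(459991 + (-141482 + 203420)) = (0 - 171932)*(459991 + (-141482 + 203420)) = -171932*(459991 + 61938) = -171932*521929 = -89736296828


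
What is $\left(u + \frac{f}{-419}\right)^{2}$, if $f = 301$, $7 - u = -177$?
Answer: $\frac{5897472025}{175561} \approx 33592.0$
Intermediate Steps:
$u = 184$ ($u = 7 - -177 = 7 + 177 = 184$)
$\left(u + \frac{f}{-419}\right)^{2} = \left(184 + \frac{301}{-419}\right)^{2} = \left(184 + 301 \left(- \frac{1}{419}\right)\right)^{2} = \left(184 - \frac{301}{419}\right)^{2} = \left(\frac{76795}{419}\right)^{2} = \frac{5897472025}{175561}$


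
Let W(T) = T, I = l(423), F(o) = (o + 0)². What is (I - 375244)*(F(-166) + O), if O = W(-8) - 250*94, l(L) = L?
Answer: -1517275408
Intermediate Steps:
F(o) = o²
I = 423
O = -23508 (O = -8 - 250*94 = -8 - 23500 = -23508)
(I - 375244)*(F(-166) + O) = (423 - 375244)*((-166)² - 23508) = -374821*(27556 - 23508) = -374821*4048 = -1517275408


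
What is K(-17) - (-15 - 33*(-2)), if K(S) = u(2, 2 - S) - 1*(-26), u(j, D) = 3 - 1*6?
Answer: -28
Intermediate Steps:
u(j, D) = -3 (u(j, D) = 3 - 6 = -3)
K(S) = 23 (K(S) = -3 - 1*(-26) = -3 + 26 = 23)
K(-17) - (-15 - 33*(-2)) = 23 - (-15 - 33*(-2)) = 23 - (-15 + 66) = 23 - 1*51 = 23 - 51 = -28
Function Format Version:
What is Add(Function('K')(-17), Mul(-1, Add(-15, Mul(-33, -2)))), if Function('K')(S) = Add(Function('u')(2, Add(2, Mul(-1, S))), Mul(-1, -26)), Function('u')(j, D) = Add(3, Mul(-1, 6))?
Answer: -28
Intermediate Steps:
Function('u')(j, D) = -3 (Function('u')(j, D) = Add(3, -6) = -3)
Function('K')(S) = 23 (Function('K')(S) = Add(-3, Mul(-1, -26)) = Add(-3, 26) = 23)
Add(Function('K')(-17), Mul(-1, Add(-15, Mul(-33, -2)))) = Add(23, Mul(-1, Add(-15, Mul(-33, -2)))) = Add(23, Mul(-1, Add(-15, 66))) = Add(23, Mul(-1, 51)) = Add(23, -51) = -28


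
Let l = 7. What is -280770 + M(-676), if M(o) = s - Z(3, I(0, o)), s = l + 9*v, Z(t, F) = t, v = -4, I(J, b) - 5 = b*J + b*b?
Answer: -280802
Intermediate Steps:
I(J, b) = 5 + b**2 + J*b (I(J, b) = 5 + (b*J + b*b) = 5 + (J*b + b**2) = 5 + (b**2 + J*b) = 5 + b**2 + J*b)
s = -29 (s = 7 + 9*(-4) = 7 - 36 = -29)
M(o) = -32 (M(o) = -29 - 1*3 = -29 - 3 = -32)
-280770 + M(-676) = -280770 - 32 = -280802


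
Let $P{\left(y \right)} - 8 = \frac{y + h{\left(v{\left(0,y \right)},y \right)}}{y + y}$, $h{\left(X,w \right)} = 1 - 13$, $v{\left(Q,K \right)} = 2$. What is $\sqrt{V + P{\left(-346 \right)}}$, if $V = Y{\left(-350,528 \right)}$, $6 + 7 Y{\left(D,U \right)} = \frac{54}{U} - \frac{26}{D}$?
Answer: $\frac{\sqrt{545508221522}}{266420} \approx 2.7723$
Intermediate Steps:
$Y{\left(D,U \right)} = - \frac{6}{7} - \frac{26}{7 D} + \frac{54}{7 U}$ ($Y{\left(D,U \right)} = - \frac{6}{7} + \frac{\frac{54}{U} - \frac{26}{D}}{7} = - \frac{6}{7} + \frac{- \frac{26}{D} + \frac{54}{U}}{7} = - \frac{6}{7} + \left(- \frac{26}{7 D} + \frac{54}{7 U}\right) = - \frac{6}{7} - \frac{26}{7 D} + \frac{54}{7 U}$)
$h{\left(X,w \right)} = -12$ ($h{\left(X,w \right)} = 1 - 13 = -12$)
$P{\left(y \right)} = 8 + \frac{-12 + y}{2 y}$ ($P{\left(y \right)} = 8 + \frac{y - 12}{y + y} = 8 + \frac{-12 + y}{2 y}$)
$V = - \frac{89681}{107800}$ ($V = - \frac{6}{7} - \frac{26}{7 \left(-350\right)} + \frac{54}{7 \cdot 528} = - \frac{6}{7} - - \frac{13}{1225} + \frac{54}{7} \cdot \frac{1}{528} = - \frac{6}{7} + \frac{13}{1225} + \frac{9}{616} = - \frac{89681}{107800} \approx -0.83192$)
$\sqrt{V + P{\left(-346 \right)}} = \sqrt{- \frac{89681}{107800} + \left(\frac{17}{2} - \frac{6}{-346}\right)} = \sqrt{- \frac{89681}{107800} + \left(\frac{17}{2} - - \frac{3}{173}\right)} = \sqrt{- \frac{89681}{107800} + \left(\frac{17}{2} + \frac{3}{173}\right)} = \sqrt{- \frac{89681}{107800} + \frac{2947}{346}} = \sqrt{\frac{143328487}{18649400}} = \frac{\sqrt{545508221522}}{266420}$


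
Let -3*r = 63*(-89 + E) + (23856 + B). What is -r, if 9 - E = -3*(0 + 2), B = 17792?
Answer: 36986/3 ≈ 12329.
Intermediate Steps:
E = 15 (E = 9 - (-3)*(0 + 2) = 9 - (-3)*2 = 9 - 1*(-6) = 9 + 6 = 15)
r = -36986/3 (r = -(63*(-89 + 15) + (23856 + 17792))/3 = -(63*(-74) + 41648)/3 = -(-4662 + 41648)/3 = -1/3*36986 = -36986/3 ≈ -12329.)
-r = -1*(-36986/3) = 36986/3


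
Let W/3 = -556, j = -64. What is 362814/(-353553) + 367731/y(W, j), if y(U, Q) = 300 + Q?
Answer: 43308924713/27812836 ≈ 1557.2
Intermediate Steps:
W = -1668 (W = 3*(-556) = -1668)
362814/(-353553) + 367731/y(W, j) = 362814/(-353553) + 367731/(300 - 64) = 362814*(-1/353553) + 367731/236 = -120938/117851 + 367731*(1/236) = -120938/117851 + 367731/236 = 43308924713/27812836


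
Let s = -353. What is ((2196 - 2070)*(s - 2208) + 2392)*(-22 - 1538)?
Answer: 499658640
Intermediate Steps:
((2196 - 2070)*(s - 2208) + 2392)*(-22 - 1538) = ((2196 - 2070)*(-353 - 2208) + 2392)*(-22 - 1538) = (126*(-2561) + 2392)*(-1560) = (-322686 + 2392)*(-1560) = -320294*(-1560) = 499658640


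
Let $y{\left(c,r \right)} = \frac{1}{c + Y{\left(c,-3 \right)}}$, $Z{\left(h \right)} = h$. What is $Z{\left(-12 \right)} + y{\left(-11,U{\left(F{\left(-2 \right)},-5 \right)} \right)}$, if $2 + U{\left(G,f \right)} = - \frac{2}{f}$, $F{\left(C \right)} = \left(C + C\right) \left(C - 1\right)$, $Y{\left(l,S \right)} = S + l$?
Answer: $- \frac{301}{25} \approx -12.04$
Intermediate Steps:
$F{\left(C \right)} = 2 C \left(-1 + C\right)$
$U{\left(G,f \right)} = -2 - \frac{2}{f}$
$y{\left(c,r \right)} = \frac{1}{-3 + 2 c}$ ($y{\left(c,r \right)} = \frac{1}{c + \left(-3 + c\right)} = \frac{1}{-3 + 2 c}$)
$Z{\left(-12 \right)} + y{\left(-11,U{\left(F{\left(-2 \right)},-5 \right)} \right)} = -12 + \frac{1}{-3 + 2 \left(-11\right)} = -12 + \frac{1}{-3 - 22} = -12 + \frac{1}{-25} = -12 - \frac{1}{25} = - \frac{301}{25}$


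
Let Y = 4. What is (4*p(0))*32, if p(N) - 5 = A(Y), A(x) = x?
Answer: 1152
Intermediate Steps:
p(N) = 9 (p(N) = 5 + 4 = 9)
(4*p(0))*32 = (4*9)*32 = 36*32 = 1152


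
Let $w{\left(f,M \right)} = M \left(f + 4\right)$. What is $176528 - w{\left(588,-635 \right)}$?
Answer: $552448$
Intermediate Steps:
$w{\left(f,M \right)} = M \left(4 + f\right)$
$176528 - w{\left(588,-635 \right)} = 176528 - - 635 \left(4 + 588\right) = 176528 - \left(-635\right) 592 = 176528 - -375920 = 176528 + 375920 = 552448$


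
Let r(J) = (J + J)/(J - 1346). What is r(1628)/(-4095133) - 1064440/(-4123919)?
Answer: 614615581503188/2381207546858007 ≈ 0.25811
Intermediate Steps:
r(J) = 2*J/(-1346 + J) (r(J) = (2*J)/(-1346 + J) = 2*J/(-1346 + J))
r(1628)/(-4095133) - 1064440/(-4123919) = (2*1628/(-1346 + 1628))/(-4095133) - 1064440/(-4123919) = (2*1628/282)*(-1/4095133) - 1064440*(-1/4123919) = (2*1628*(1/282))*(-1/4095133) + 1064440/4123919 = (1628/141)*(-1/4095133) + 1064440/4123919 = -1628/577413753 + 1064440/4123919 = 614615581503188/2381207546858007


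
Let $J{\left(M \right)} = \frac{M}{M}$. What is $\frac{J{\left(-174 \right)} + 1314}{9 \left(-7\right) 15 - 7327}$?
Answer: $- \frac{1315}{8272} \approx -0.15897$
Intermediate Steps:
$J{\left(M \right)} = 1$
$\frac{J{\left(-174 \right)} + 1314}{9 \left(-7\right) 15 - 7327} = \frac{1 + 1314}{9 \left(-7\right) 15 - 7327} = \frac{1315}{\left(-63\right) 15 - 7327} = \frac{1315}{-945 - 7327} = \frac{1315}{-8272} = 1315 \left(- \frac{1}{8272}\right) = - \frac{1315}{8272}$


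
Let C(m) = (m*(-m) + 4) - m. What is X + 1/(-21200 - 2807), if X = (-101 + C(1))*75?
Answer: -178251976/24007 ≈ -7425.0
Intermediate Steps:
C(m) = 4 - m - m² (C(m) = (-m² + 4) - m = (4 - m²) - m = 4 - m - m²)
X = -7425 (X = (-101 + (4 - 1*1 - 1*1²))*75 = (-101 + (4 - 1 - 1*1))*75 = (-101 + (4 - 1 - 1))*75 = (-101 + 2)*75 = -99*75 = -7425)
X + 1/(-21200 - 2807) = -7425 + 1/(-21200 - 2807) = -7425 + 1/(-24007) = -7425 - 1/24007 = -178251976/24007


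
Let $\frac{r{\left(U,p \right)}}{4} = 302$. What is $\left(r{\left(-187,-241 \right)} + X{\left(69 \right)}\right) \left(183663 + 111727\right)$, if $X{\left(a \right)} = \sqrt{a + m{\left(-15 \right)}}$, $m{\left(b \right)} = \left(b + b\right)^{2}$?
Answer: $356831120 + 295390 \sqrt{969} \approx 3.6603 \cdot 10^{8}$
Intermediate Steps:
$r{\left(U,p \right)} = 1208$ ($r{\left(U,p \right)} = 4 \cdot 302 = 1208$)
$m{\left(b \right)} = 4 b^{2}$ ($m{\left(b \right)} = \left(2 b\right)^{2} = 4 b^{2}$)
$X{\left(a \right)} = \sqrt{900 + a}$ ($X{\left(a \right)} = \sqrt{a + 4 \left(-15\right)^{2}} = \sqrt{a + 4 \cdot 225} = \sqrt{a + 900} = \sqrt{900 + a}$)
$\left(r{\left(-187,-241 \right)} + X{\left(69 \right)}\right) \left(183663 + 111727\right) = \left(1208 + \sqrt{900 + 69}\right) \left(183663 + 111727\right) = \left(1208 + \sqrt{969}\right) 295390 = 356831120 + 295390 \sqrt{969}$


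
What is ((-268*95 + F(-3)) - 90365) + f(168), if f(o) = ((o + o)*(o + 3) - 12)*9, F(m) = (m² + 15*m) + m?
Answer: 401132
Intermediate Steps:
F(m) = m² + 16*m
f(o) = -108 + 18*o*(3 + o) (f(o) = ((2*o)*(3 + o) - 12)*9 = (2*o*(3 + o) - 12)*9 = (-12 + 2*o*(3 + o))*9 = -108 + 18*o*(3 + o))
((-268*95 + F(-3)) - 90365) + f(168) = ((-268*95 - 3*(16 - 3)) - 90365) + (-108 + 18*168² + 54*168) = ((-25460 - 3*13) - 90365) + (-108 + 18*28224 + 9072) = ((-25460 - 39) - 90365) + (-108 + 508032 + 9072) = (-25499 - 90365) + 516996 = -115864 + 516996 = 401132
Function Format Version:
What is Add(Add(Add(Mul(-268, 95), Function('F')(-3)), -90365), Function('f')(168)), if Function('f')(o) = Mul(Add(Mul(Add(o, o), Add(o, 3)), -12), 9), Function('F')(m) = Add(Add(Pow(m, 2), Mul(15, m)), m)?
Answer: 401132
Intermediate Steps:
Function('F')(m) = Add(Pow(m, 2), Mul(16, m))
Function('f')(o) = Add(-108, Mul(18, o, Add(3, o))) (Function('f')(o) = Mul(Add(Mul(Mul(2, o), Add(3, o)), -12), 9) = Mul(Add(Mul(2, o, Add(3, o)), -12), 9) = Mul(Add(-12, Mul(2, o, Add(3, o))), 9) = Add(-108, Mul(18, o, Add(3, o))))
Add(Add(Add(Mul(-268, 95), Function('F')(-3)), -90365), Function('f')(168)) = Add(Add(Add(Mul(-268, 95), Mul(-3, Add(16, -3))), -90365), Add(-108, Mul(18, Pow(168, 2)), Mul(54, 168))) = Add(Add(Add(-25460, Mul(-3, 13)), -90365), Add(-108, Mul(18, 28224), 9072)) = Add(Add(Add(-25460, -39), -90365), Add(-108, 508032, 9072)) = Add(Add(-25499, -90365), 516996) = Add(-115864, 516996) = 401132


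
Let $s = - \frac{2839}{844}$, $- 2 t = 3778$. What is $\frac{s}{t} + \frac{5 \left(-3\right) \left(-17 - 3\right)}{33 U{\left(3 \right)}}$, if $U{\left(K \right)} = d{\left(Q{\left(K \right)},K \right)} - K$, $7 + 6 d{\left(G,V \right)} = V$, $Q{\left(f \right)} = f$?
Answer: $- \frac{477951281}{192912236} \approx -2.4776$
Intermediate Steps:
$d{\left(G,V \right)} = - \frac{7}{6} + \frac{V}{6}$
$U{\left(K \right)} = - \frac{7}{6} - \frac{5 K}{6}$ ($U{\left(K \right)} = \left(- \frac{7}{6} + \frac{K}{6}\right) - K = - \frac{7}{6} - \frac{5 K}{6}$)
$t = -1889$ ($t = \left(- \frac{1}{2}\right) 3778 = -1889$)
$s = - \frac{2839}{844}$ ($s = \left(-2839\right) \frac{1}{844} = - \frac{2839}{844} \approx -3.3637$)
$\frac{s}{t} + \frac{5 \left(-3\right) \left(-17 - 3\right)}{33 U{\left(3 \right)}} = - \frac{2839}{844 \left(-1889\right)} + \frac{5 \left(-3\right) \left(-17 - 3\right)}{33 \left(- \frac{7}{6} - \frac{5}{2}\right)} = \left(- \frac{2839}{844}\right) \left(- \frac{1}{1889}\right) + \frac{\left(-15\right) \left(-20\right)}{33 \left(- \frac{7}{6} - \frac{5}{2}\right)} = \frac{2839}{1594316} + \frac{300}{33 \left(- \frac{11}{3}\right)} = \frac{2839}{1594316} + \frac{300}{-121} = \frac{2839}{1594316} + 300 \left(- \frac{1}{121}\right) = \frac{2839}{1594316} - \frac{300}{121} = - \frac{477951281}{192912236}$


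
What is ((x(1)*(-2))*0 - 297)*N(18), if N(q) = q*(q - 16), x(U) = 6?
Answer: -10692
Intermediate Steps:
N(q) = q*(-16 + q)
((x(1)*(-2))*0 - 297)*N(18) = ((6*(-2))*0 - 297)*(18*(-16 + 18)) = (-12*0 - 297)*(18*2) = (0 - 297)*36 = -297*36 = -10692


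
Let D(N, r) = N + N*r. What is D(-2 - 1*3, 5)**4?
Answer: 810000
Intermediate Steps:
D(-2 - 1*3, 5)**4 = ((-2 - 1*3)*(1 + 5))**4 = ((-2 - 3)*6)**4 = (-5*6)**4 = (-30)**4 = 810000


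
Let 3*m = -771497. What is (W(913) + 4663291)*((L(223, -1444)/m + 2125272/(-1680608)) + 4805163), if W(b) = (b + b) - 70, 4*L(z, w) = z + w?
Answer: 1816538970273965322589635/81036501886 ≈ 2.2416e+13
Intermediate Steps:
L(z, w) = w/4 + z/4 (L(z, w) = (z + w)/4 = (w + z)/4 = w/4 + z/4)
m = -771497/3 (m = (⅓)*(-771497) = -771497/3 ≈ -2.5717e+5)
W(b) = -70 + 2*b (W(b) = 2*b - 70 = -70 + 2*b)
(W(913) + 4663291)*((L(223, -1444)/m + 2125272/(-1680608)) + 4805163) = ((-70 + 2*913) + 4663291)*((((¼)*(-1444) + (¼)*223)/(-771497/3) + 2125272/(-1680608)) + 4805163) = ((-70 + 1826) + 4663291)*(((-361 + 223/4)*(-3/771497) + 2125272*(-1/1680608)) + 4805163) = (1756 + 4663291)*((-1221/4*(-3/771497) - 265659/210076) + 4805163) = 4665047*((3663/3085988 - 265659/210076) + 4805163) = 4665047*(-102381372213/81036501886 + 4805163) = 4665047*(389393498130665205/81036501886) = 1816538970273965322589635/81036501886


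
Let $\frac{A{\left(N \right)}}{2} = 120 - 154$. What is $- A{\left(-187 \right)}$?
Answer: $68$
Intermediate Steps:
$A{\left(N \right)} = -68$ ($A{\left(N \right)} = 2 \left(120 - 154\right) = 2 \left(-34\right) = -68$)
$- A{\left(-187 \right)} = \left(-1\right) \left(-68\right) = 68$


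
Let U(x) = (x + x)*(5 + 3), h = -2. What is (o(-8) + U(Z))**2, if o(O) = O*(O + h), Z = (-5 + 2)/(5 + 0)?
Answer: 123904/25 ≈ 4956.2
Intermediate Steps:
Z = -3/5 ≈ -0.60000
o(O) = O*(-2 + O) (o(O) = O*(O - 2) = O*(-2 + O))
U(x) = 16*x (U(x) = (2*x)*8 = 16*x)
(o(-8) + U(Z))**2 = (-8*(-2 - 8) + 16*(-3/5))**2 = (-8*(-10) - 48/5)**2 = (80 - 48/5)**2 = (352/5)**2 = 123904/25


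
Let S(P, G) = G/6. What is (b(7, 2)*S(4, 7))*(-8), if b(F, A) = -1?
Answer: 28/3 ≈ 9.3333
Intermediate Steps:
S(P, G) = G/6 (S(P, G) = G*(⅙) = G/6)
(b(7, 2)*S(4, 7))*(-8) = -7/6*(-8) = 28/3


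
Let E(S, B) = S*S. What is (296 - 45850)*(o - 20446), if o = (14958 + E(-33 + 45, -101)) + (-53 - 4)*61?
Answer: 401831834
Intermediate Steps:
E(S, B) = S²
o = 11625 (o = (14958 + (-33 + 45)²) + (-53 - 4)*61 = (14958 + 12²) - 57*61 = (14958 + 144) - 3477 = 15102 - 3477 = 11625)
(296 - 45850)*(o - 20446) = (296 - 45850)*(11625 - 20446) = -45554*(-8821) = 401831834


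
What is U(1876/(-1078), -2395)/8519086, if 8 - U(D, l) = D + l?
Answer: 185165/655969622 ≈ 0.00028228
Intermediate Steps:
U(D, l) = 8 - D - l (U(D, l) = 8 - (D + l) = 8 + (-D - l) = 8 - D - l)
U(1876/(-1078), -2395)/8519086 = (8 - 1876/(-1078) - 1*(-2395))/8519086 = (8 - 1876*(-1)/1078 + 2395)*(1/8519086) = (8 - 1*(-134/77) + 2395)*(1/8519086) = (8 + 134/77 + 2395)*(1/8519086) = (185165/77)*(1/8519086) = 185165/655969622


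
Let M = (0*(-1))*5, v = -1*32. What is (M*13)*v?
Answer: 0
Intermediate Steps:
v = -32
M = 0 (M = 0*5 = 0)
(M*13)*v = (0*13)*(-32) = 0*(-32) = 0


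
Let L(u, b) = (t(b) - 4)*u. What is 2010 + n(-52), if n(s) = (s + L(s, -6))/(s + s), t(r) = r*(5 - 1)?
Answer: 3993/2 ≈ 1996.5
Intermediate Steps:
t(r) = 4*r (t(r) = r*4 = 4*r)
L(u, b) = u*(-4 + 4*b) (L(u, b) = (4*b - 4)*u = (-4 + 4*b)*u = u*(-4 + 4*b))
n(s) = -27/2 (n(s) = (s + 4*s*(-1 - 6))/(s + s) = (s + 4*s*(-7))/((2*s)) = (s - 28*s)*(1/(2*s)) = (-27*s)*(1/(2*s)) = -27/2)
2010 + n(-52) = 2010 - 27/2 = 3993/2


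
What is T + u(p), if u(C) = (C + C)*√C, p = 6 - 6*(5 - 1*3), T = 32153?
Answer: 32153 - 12*I*√6 ≈ 32153.0 - 29.394*I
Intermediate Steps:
p = -6 (p = 6 - 6*(5 - 3) = 6 - 6*2 = 6 - 12 = -6)
u(C) = 2*C^(3/2) (u(C) = (2*C)*√C = 2*C^(3/2))
T + u(p) = 32153 + 2*(-6)^(3/2) = 32153 + 2*(-6*I*√6) = 32153 - 12*I*√6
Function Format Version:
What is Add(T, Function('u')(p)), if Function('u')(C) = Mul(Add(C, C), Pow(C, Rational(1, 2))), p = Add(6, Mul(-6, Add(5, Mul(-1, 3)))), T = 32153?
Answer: Add(32153, Mul(-12, I, Pow(6, Rational(1, 2)))) ≈ Add(32153., Mul(-29.394, I))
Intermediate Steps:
p = -6 (p = Add(6, Mul(-6, Add(5, -3))) = Add(6, Mul(-6, 2)) = Add(6, -12) = -6)
Function('u')(C) = Mul(2, Pow(C, Rational(3, 2))) (Function('u')(C) = Mul(Mul(2, C), Pow(C, Rational(1, 2))) = Mul(2, Pow(C, Rational(3, 2))))
Add(T, Function('u')(p)) = Add(32153, Mul(2, Pow(-6, Rational(3, 2)))) = Add(32153, Mul(2, Mul(-6, I, Pow(6, Rational(1, 2))))) = Add(32153, Mul(-12, I, Pow(6, Rational(1, 2))))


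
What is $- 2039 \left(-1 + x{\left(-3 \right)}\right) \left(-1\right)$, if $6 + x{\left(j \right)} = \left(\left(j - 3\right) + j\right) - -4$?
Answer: $-24468$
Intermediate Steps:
$x{\left(j \right)} = -5 + 2 j$ ($x{\left(j \right)} = -6 + \left(\left(\left(j - 3\right) + j\right) - -4\right) = -6 + \left(\left(\left(-3 + j\right) + j\right) + 4\right) = -6 + \left(\left(-3 + 2 j\right) + 4\right) = -6 + \left(1 + 2 j\right) = -5 + 2 j$)
$- 2039 \left(-1 + x{\left(-3 \right)}\right) \left(-1\right) = - 2039 \left(-1 + \left(-5 + 2 \left(-3\right)\right)\right) \left(-1\right) = - 2039 \left(-1 - 11\right) \left(-1\right) = - 2039 \left(\left(-12\right) \left(-1\right)\right) = \left(-2039\right) 12 = -24468$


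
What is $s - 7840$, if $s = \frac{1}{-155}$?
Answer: $- \frac{1215201}{155} \approx -7840.0$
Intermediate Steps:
$s = - \frac{1}{155} \approx -0.0064516$
$s - 7840 = - \frac{1}{155} - 7840 = - \frac{1215201}{155}$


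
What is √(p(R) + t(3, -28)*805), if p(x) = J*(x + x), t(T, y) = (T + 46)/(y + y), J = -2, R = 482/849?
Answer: I*√8149617222/3396 ≈ 26.583*I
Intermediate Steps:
R = 482/849 (R = 482*(1/849) = 482/849 ≈ 0.56773)
t(T, y) = (46 + T)/(2*y) (t(T, y) = (46 + T)/((2*y)) = (46 + T)*(1/(2*y)) = (46 + T)/(2*y))
p(x) = -4*x (p(x) = -2*(x + x) = -4*x)
√(p(R) + t(3, -28)*805) = √(-4*482/849 + ((½)*(46 + 3)/(-28))*805) = √(-1928/849 + ((½)*(-1/28)*49)*805) = √(-1928/849 - 7/8*805) = √(-1928/849 - 5635/8) = √(-4799539/6792) = I*√8149617222/3396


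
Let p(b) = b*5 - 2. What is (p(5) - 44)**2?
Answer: 441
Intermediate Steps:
p(b) = -2 + 5*b (p(b) = 5*b - 2 = -2 + 5*b)
(p(5) - 44)**2 = ((-2 + 5*5) - 44)**2 = ((-2 + 25) - 44)**2 = (23 - 44)**2 = (-21)**2 = 441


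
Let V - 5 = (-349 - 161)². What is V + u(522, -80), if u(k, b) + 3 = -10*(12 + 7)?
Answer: 259912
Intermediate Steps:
u(k, b) = -193 (u(k, b) = -3 - 10*(12 + 7) = -3 - 10*19 = -3 - 190 = -193)
V = 260105 (V = 5 + (-349 - 161)² = 5 + (-510)² = 5 + 260100 = 260105)
V + u(522, -80) = 260105 - 193 = 259912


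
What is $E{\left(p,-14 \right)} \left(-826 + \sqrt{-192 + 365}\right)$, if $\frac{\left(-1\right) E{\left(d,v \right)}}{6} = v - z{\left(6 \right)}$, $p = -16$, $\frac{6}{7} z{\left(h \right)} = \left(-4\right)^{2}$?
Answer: $-161896 + 196 \sqrt{173} \approx -1.5932 \cdot 10^{5}$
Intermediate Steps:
$z{\left(h \right)} = \frac{56}{3}$ ($z{\left(h \right)} = \frac{7 \left(-4\right)^{2}}{6} = \frac{7}{6} \cdot 16 = \frac{56}{3}$)
$E{\left(d,v \right)} = 112 - 6 v$ ($E{\left(d,v \right)} = - 6 \left(v - \frac{56}{3}\right) = - 6 \left(- \frac{56}{3} + v\right) = 112 - 6 v$)
$E{\left(p,-14 \right)} \left(-826 + \sqrt{-192 + 365}\right) = \left(112 - -84\right) \left(-826 + \sqrt{-192 + 365}\right) = \left(112 + 84\right) \left(-826 + \sqrt{173}\right) = 196 \left(-826 + \sqrt{173}\right) = -161896 + 196 \sqrt{173}$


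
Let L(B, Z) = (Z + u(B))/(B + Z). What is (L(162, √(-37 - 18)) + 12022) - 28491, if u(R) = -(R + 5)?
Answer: (-16468*√55 + 2668145*I)/(√55 - 162*I) ≈ -16470.0 + 0.092776*I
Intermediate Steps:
u(R) = -5 - R (u(R) = -(5 + R) = -5 - R)
L(B, Z) = (-5 + Z - B)/(B + Z) (L(B, Z) = (Z + (-5 - B))/(B + Z) = (-5 + Z - B)/(B + Z))
(L(162, √(-37 - 18)) + 12022) - 28491 = ((-5 + √(-37 - 18) - 1*162)/(162 + √(-37 - 18)) + 12022) - 28491 = ((-5 + √(-55) - 162)/(162 + √(-55)) + 12022) - 28491 = ((-5 + I*√55 - 162)/(162 + I*√55) + 12022) - 28491 = ((-167 + I*√55)/(162 + I*√55) + 12022) - 28491 = (12022 + (-167 + I*√55)/(162 + I*√55)) - 28491 = -16469 + (-167 + I*√55)/(162 + I*√55)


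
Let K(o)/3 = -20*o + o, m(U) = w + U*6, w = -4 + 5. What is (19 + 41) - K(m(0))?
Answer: 117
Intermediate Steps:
w = 1
m(U) = 1 + 6*U (m(U) = 1 + U*6 = 1 + 6*U)
K(o) = -57*o (K(o) = 3*(-20*o + o) = 3*(-19*o) = -57*o)
(19 + 41) - K(m(0)) = (19 + 41) - (-57)*(1 + 6*0) = 60 - (-57)*(1 + 0) = 60 - (-57) = 60 - 1*(-57) = 60 + 57 = 117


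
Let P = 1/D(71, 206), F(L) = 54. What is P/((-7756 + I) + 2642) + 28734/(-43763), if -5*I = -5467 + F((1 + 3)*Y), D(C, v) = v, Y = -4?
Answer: -119313613843/181718942946 ≈ -0.65658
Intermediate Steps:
I = 5413/5 (I = -(-5467 + 54)/5 = -⅕*(-5413) = 5413/5 ≈ 1082.6)
P = 1/206 ≈ 0.0048544
P/((-7756 + I) + 2642) + 28734/(-43763) = 1/(206*((-7756 + 5413/5) + 2642)) + 28734/(-43763) = 1/(206*(-33367/5 + 2642)) + 28734*(-1/43763) = 1/(206*(-20157/5)) - 28734/43763 = (1/206)*(-5/20157) - 28734/43763 = -5/4152342 - 28734/43763 = -119313613843/181718942946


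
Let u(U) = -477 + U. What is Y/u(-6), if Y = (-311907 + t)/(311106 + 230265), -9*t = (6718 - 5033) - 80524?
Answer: 2728324/2353339737 ≈ 0.0011593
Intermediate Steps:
t = 78839/9 (t = -((6718 - 5033) - 80524)/9 = -(1685 - 80524)/9 = -⅑*(-78839) = 78839/9 ≈ 8759.9)
Y = -2728324/4872339 (Y = (-311907 + 78839/9)/(311106 + 230265) = -2728324/9/541371 = -2728324/9*1/541371 = -2728324/4872339 ≈ -0.55996)
Y/u(-6) = -2728324/(4872339*(-477 - 6)) = -2728324/4872339/(-483) = -2728324/4872339*(-1/483) = 2728324/2353339737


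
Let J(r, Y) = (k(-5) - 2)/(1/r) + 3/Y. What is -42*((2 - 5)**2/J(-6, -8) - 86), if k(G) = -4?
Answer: 342132/95 ≈ 3601.4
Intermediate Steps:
J(r, Y) = -6*r + 3/Y (J(r, Y) = (-4 - 2)/(1/r) + 3/Y = -6*r + 3/Y)
-42*((2 - 5)**2/J(-6, -8) - 86) = -42*((2 - 5)**2/(-6*(-6) + 3/(-8)) - 86) = -42*((-3)**2/(36 + 3*(-1/8)) - 86) = -42*(9/(36 - 3/8) - 86) = -42*(9/(285/8) - 86) = -42*(9*(8/285) - 86) = -42*(24/95 - 86) = -42*(-8146/95) = 342132/95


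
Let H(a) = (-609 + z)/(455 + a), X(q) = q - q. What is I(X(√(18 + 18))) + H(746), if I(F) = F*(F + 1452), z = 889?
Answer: 280/1201 ≈ 0.23314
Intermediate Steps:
X(q) = 0
I(F) = F*(1452 + F)
H(a) = 280/(455 + a) (H(a) = (-609 + 889)/(455 + a) = 280/(455 + a))
I(X(√(18 + 18))) + H(746) = 0*(1452 + 0) + 280/(455 + 746) = 0*1452 + 280/1201 = 0 + 280*(1/1201) = 0 + 280/1201 = 280/1201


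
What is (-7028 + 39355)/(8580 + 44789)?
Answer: 32327/53369 ≈ 0.60573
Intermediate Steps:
(-7028 + 39355)/(8580 + 44789) = 32327/53369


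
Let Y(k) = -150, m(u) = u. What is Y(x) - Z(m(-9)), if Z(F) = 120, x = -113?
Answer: -270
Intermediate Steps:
Y(x) - Z(m(-9)) = -150 - 1*120 = -150 - 120 = -270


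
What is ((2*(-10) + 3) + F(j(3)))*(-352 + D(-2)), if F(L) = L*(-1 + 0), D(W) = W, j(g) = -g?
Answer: 4956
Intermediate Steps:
F(L) = -L (F(L) = L*(-1) = -L)
((2*(-10) + 3) + F(j(3)))*(-352 + D(-2)) = ((2*(-10) + 3) - (-1)*3)*(-352 - 2) = ((-20 + 3) - 1*(-3))*(-354) = (-17 + 3)*(-354) = -14*(-354) = 4956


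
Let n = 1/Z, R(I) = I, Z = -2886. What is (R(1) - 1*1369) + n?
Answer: -3948049/2886 ≈ -1368.0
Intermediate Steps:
n = -1/2886 (n = 1/(-2886) = -1/2886 ≈ -0.00034650)
(R(1) - 1*1369) + n = (1 - 1*1369) - 1/2886 = (1 - 1369) - 1/2886 = -1368 - 1/2886 = -3948049/2886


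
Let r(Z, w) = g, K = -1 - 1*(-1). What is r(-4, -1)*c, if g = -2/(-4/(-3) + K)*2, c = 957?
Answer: -2871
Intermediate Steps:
K = 0 (K = -1 + 1 = 0)
g = -3 (g = -2/(-4/(-3) + 0)*2 = -2/(-4*(-1/3) + 0)*2 = -2/(4/3 + 0)*2 = -2/4/3*2 = -2*3/4*2 = -3/2*2 = -3)
r(Z, w) = -3
r(-4, -1)*c = -3*957 = -2871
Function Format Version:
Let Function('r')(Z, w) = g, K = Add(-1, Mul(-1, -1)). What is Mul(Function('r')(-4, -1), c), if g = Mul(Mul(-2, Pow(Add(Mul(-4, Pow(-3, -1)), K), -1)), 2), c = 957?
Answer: -2871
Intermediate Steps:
K = 0 (K = Add(-1, 1) = 0)
g = -3 (g = Mul(Mul(-2, Pow(Add(Mul(-4, Pow(-3, -1)), 0), -1)), 2) = Mul(Mul(-2, Pow(Add(Mul(-4, Rational(-1, 3)), 0), -1)), 2) = Mul(Mul(-2, Pow(Add(Rational(4, 3), 0), -1)), 2) = Mul(Mul(-2, Pow(Rational(4, 3), -1)), 2) = Mul(Mul(-2, Rational(3, 4)), 2) = Mul(Rational(-3, 2), 2) = -3)
Function('r')(Z, w) = -3
Mul(Function('r')(-4, -1), c) = Mul(-3, 957) = -2871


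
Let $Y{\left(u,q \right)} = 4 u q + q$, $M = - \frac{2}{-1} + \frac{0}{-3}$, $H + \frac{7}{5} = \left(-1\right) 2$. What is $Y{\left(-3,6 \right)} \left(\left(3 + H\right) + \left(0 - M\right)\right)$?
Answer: $\frac{792}{5} \approx 158.4$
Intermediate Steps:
$H = - \frac{17}{5}$ ($H = - \frac{7}{5} - 2 = - \frac{17}{5} \approx -3.4$)
$M = 2$ ($M = \left(-2\right) \left(-1\right) + 0 \left(- \frac{1}{3}\right) = 2 + 0 = 2$)
$Y{\left(u,q \right)} = q + 4 q u$ ($Y{\left(u,q \right)} = 4 q u + q = q + 4 q u$)
$Y{\left(-3,6 \right)} \left(\left(3 + H\right) + \left(0 - M\right)\right) = 6 \left(1 + 4 \left(-3\right)\right) \left(\left(3 - \frac{17}{5}\right) + \left(0 - 2\right)\right) = 6 \left(1 - 12\right) \left(- \frac{2}{5} + \left(0 - 2\right)\right) = 6 \left(-11\right) \left(- \frac{2}{5} - 2\right) = \left(-66\right) \left(- \frac{12}{5}\right) = \frac{792}{5}$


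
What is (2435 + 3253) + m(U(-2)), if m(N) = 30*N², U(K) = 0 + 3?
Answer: 5958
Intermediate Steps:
U(K) = 3
(2435 + 3253) + m(U(-2)) = (2435 + 3253) + 30*3² = 5688 + 30*9 = 5688 + 270 = 5958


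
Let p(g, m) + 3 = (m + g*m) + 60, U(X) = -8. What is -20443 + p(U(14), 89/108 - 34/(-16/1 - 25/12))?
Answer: -68315705/3348 ≈ -20405.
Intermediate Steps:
p(g, m) = 57 + m + g*m (p(g, m) = -3 + ((m + g*m) + 60) = -3 + (60 + m + g*m) = 57 + m + g*m)
-20443 + p(U(14), 89/108 - 34/(-16/1 - 25/12)) = -20443 + (57 + (89/108 - 34/(-16/1 - 25/12)) - 8*(89/108 - 34/(-16/1 - 25/12))) = -20443 + (57 + (89*(1/108) - 34/(-16*1 - 25*1/12)) - 8*(89*(1/108) - 34/(-16*1 - 25*1/12))) = -20443 + (57 + (89/108 - 34/(-16 - 25/12)) - 8*(89/108 - 34/(-16 - 25/12))) = -20443 + (57 + (89/108 - 34/(-217/12)) - 8*(89/108 - 34/(-217/12))) = -20443 + (57 + (89/108 - 34*(-12/217)) - 8*(89/108 - 34*(-12/217))) = -20443 + (57 + (89/108 + 408/217) - 8*(89/108 + 408/217)) = -20443 + (57 + 63377/23436 - 8*63377/23436) = -20443 + (57 + 63377/23436 - 126754/5859) = -20443 + 127459/3348 = -68315705/3348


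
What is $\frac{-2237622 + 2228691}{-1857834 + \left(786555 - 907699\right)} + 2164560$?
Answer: $\frac{4283616628611}{1978978} \approx 2.1646 \cdot 10^{6}$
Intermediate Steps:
$\frac{-2237622 + 2228691}{-1857834 + \left(786555 - 907699\right)} + 2164560 = - \frac{8931}{-1857834 - 121144} + 2164560 = - \frac{8931}{-1978978} + 2164560 = \left(-8931\right) \left(- \frac{1}{1978978}\right) + 2164560 = \frac{8931}{1978978} + 2164560 = \frac{4283616628611}{1978978}$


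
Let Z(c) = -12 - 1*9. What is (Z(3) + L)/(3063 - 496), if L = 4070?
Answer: 4049/2567 ≈ 1.5773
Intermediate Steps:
Z(c) = -21 (Z(c) = -12 - 9 = -21)
(Z(3) + L)/(3063 - 496) = (-21 + 4070)/(3063 - 496) = 4049/2567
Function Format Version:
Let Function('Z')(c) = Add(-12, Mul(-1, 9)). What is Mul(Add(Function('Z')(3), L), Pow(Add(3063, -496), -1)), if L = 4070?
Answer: Rational(4049, 2567) ≈ 1.5773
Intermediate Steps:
Function('Z')(c) = -21 (Function('Z')(c) = Add(-12, -9) = -21)
Mul(Add(Function('Z')(3), L), Pow(Add(3063, -496), -1)) = Mul(Add(-21, 4070), Pow(Add(3063, -496), -1)) = Mul(4049, Pow(2567, -1)) = Mul(4049, Rational(1, 2567)) = Rational(4049, 2567)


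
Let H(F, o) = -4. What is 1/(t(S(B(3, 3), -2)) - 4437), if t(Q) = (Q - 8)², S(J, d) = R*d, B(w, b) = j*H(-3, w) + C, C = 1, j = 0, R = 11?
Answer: -1/3537 ≈ -0.00028273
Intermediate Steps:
B(w, b) = 1 (B(w, b) = 0*(-4) + 1 = 0 + 1 = 1)
S(J, d) = 11*d
t(Q) = (-8 + Q)²
1/(t(S(B(3, 3), -2)) - 4437) = 1/((-8 + 11*(-2))² - 4437) = 1/((-8 - 22)² - 4437) = 1/((-30)² - 4437) = 1/(900 - 4437) = 1/(-3537) = -1/3537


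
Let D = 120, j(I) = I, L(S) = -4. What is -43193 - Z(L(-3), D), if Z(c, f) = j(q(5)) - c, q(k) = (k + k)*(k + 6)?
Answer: -43307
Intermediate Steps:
q(k) = 2*k*(6 + k) (q(k) = (2*k)*(6 + k) = 2*k*(6 + k))
Z(c, f) = 110 - c (Z(c, f) = 2*5*(6 + 5) - c = 2*5*11 - c = 110 - c)
-43193 - Z(L(-3), D) = -43193 - (110 - 1*(-4)) = -43193 - (110 + 4) = -43193 - 1*114 = -43193 - 114 = -43307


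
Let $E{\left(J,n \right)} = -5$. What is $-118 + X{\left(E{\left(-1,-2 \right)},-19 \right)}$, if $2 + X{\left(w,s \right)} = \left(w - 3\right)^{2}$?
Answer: $-56$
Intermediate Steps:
$X{\left(w,s \right)} = -2 + \left(-3 + w\right)^{2}$ ($X{\left(w,s \right)} = -2 + \left(w - 3\right)^{2} = -2 + \left(-3 + w\right)^{2}$)
$-118 + X{\left(E{\left(-1,-2 \right)},-19 \right)} = -118 - \left(2 - \left(-3 - 5\right)^{2}\right) = -118 - \left(2 - \left(-8\right)^{2}\right) = -118 + \left(-2 + 64\right) = -118 + 62 = -56$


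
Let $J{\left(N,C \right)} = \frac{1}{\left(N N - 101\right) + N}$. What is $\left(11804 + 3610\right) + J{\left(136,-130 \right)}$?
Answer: $\frac{285636835}{18531} \approx 15414.0$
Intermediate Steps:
$J{\left(N,C \right)} = \frac{1}{-101 + N + N^{2}}$ ($J{\left(N,C \right)} = \frac{1}{\left(N^{2} - 101\right) + N} = \frac{1}{\left(-101 + N^{2}\right) + N} = \frac{1}{-101 + N + N^{2}}$)
$\left(11804 + 3610\right) + J{\left(136,-130 \right)} = \left(11804 + 3610\right) + \frac{1}{-101 + 136 + 136^{2}} = 15414 + \frac{1}{-101 + 136 + 18496} = 15414 + \frac{1}{18531} = \frac{285636835}{18531}$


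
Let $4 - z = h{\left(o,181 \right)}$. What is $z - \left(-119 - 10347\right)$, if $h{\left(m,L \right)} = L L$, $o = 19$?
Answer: $-22291$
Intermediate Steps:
$h{\left(m,L \right)} = L^{2}$
$z = -32757$ ($z = 4 - 181^{2} = 4 - 32761 = -32757$)
$z - \left(-119 - 10347\right) = -32757 - \left(-119 - 10347\right) = -32757 - -10466 = -32757 + 10466 = -22291$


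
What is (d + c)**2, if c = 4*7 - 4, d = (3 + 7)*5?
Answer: 5476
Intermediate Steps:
d = 50 (d = 10*5 = 50)
c = 24 (c = 28 - 4 = 24)
(d + c)**2 = (50 + 24)**2 = 74**2 = 5476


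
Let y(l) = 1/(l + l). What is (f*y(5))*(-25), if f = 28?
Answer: -70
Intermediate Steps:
y(l) = 1/(2*l)
(f*y(5))*(-25) = (28*((1/2)/5))*(-25) = (28*((1/2)*(1/5)))*(-25) = (28*(1/10))*(-25) = (14/5)*(-25) = -70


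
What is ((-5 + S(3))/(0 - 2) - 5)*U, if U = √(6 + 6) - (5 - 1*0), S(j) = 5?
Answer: 25 - 10*√3 ≈ 7.6795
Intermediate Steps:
U = -5 + 2*√3 (U = √12 - (5 + 0) = 2*√3 - 1*5 = 2*√3 - 5 = -5 + 2*√3 ≈ -1.5359)
((-5 + S(3))/(0 - 2) - 5)*U = ((-5 + 5)/(0 - 2) - 5)*(-5 + 2*√3) = (0/(-2) - 5)*(-5 + 2*√3) = (0*(-½) - 5)*(-5 + 2*√3) = (0 - 5)*(-5 + 2*√3) = -5*(-5 + 2*√3) = 25 - 10*√3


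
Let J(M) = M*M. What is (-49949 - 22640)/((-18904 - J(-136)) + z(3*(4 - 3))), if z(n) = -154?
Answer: 6599/3414 ≈ 1.9329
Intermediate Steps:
J(M) = M²
(-49949 - 22640)/((-18904 - J(-136)) + z(3*(4 - 3))) = (-49949 - 22640)/((-18904 - 1*(-136)²) - 154) = -72589/((-18904 - 1*18496) - 154) = -72589/((-18904 - 18496) - 154) = -72589/(-37400 - 154) = -72589/(-37554) = -72589*(-1/37554) = 6599/3414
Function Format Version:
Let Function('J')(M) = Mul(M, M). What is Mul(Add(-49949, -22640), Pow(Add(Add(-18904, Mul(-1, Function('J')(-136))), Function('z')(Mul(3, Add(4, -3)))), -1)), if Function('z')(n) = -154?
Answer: Rational(6599, 3414) ≈ 1.9329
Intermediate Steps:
Function('J')(M) = Pow(M, 2)
Mul(Add(-49949, -22640), Pow(Add(Add(-18904, Mul(-1, Function('J')(-136))), Function('z')(Mul(3, Add(4, -3)))), -1)) = Mul(Add(-49949, -22640), Pow(Add(Add(-18904, Mul(-1, Pow(-136, 2))), -154), -1)) = Mul(-72589, Pow(Add(Add(-18904, Mul(-1, 18496)), -154), -1)) = Mul(-72589, Pow(Add(Add(-18904, -18496), -154), -1)) = Mul(-72589, Pow(Add(-37400, -154), -1)) = Mul(-72589, Pow(-37554, -1)) = Mul(-72589, Rational(-1, 37554)) = Rational(6599, 3414)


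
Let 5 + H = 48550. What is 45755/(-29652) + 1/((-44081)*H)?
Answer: -13987382889161/9064667846220 ≈ -1.5431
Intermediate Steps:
H = 48545 (H = -5 + 48550 = 48545)
45755/(-29652) + 1/((-44081)*H) = 45755/(-29652) + 1/(-44081*48545) = 45755*(-1/29652) - 1/44081*1/48545 = -45755/29652 - 1/2139912145 = -13987382889161/9064667846220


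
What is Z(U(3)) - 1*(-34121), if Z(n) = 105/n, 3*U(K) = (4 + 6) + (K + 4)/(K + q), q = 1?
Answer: 1604947/47 ≈ 34148.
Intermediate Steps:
U(K) = 10/3 + (4 + K)/(3*(1 + K)) (U(K) = ((4 + 6) + (K + 4)/(K + 1))/3 = (10 + (4 + K)/(1 + K))/3 = 10/3 + (4 + K)/(3*(1 + K)))
Z(U(3)) - 1*(-34121) = 105/(((14 + 11*3)/(3*(1 + 3)))) - 1*(-34121) = 105/(((⅓)*(14 + 33)/4)) + 34121 = 105/(((⅓)*(¼)*47)) + 34121 = 105/(47/12) + 34121 = 105*(12/47) + 34121 = 1260/47 + 34121 = 1604947/47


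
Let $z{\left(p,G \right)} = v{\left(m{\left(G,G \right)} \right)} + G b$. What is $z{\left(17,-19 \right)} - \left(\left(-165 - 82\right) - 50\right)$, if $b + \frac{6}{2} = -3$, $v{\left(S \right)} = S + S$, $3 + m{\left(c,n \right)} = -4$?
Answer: $397$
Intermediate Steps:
$m{\left(c,n \right)} = -7$ ($m{\left(c,n \right)} = -3 - 4 = -7$)
$v{\left(S \right)} = 2 S$
$b = -6$ ($b = -3 - 3 = -6$)
$z{\left(p,G \right)} = -14 - 6 G$ ($z{\left(p,G \right)} = 2 \left(-7\right) + G \left(-6\right) = -14 - 6 G$)
$z{\left(17,-19 \right)} - \left(\left(-165 - 82\right) - 50\right) = \left(-14 - -114\right) - \left(\left(-165 - 82\right) - 50\right) = \left(-14 + 114\right) - \left(-247 - 50\right) = 100 - -297 = 100 + 297 = 397$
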